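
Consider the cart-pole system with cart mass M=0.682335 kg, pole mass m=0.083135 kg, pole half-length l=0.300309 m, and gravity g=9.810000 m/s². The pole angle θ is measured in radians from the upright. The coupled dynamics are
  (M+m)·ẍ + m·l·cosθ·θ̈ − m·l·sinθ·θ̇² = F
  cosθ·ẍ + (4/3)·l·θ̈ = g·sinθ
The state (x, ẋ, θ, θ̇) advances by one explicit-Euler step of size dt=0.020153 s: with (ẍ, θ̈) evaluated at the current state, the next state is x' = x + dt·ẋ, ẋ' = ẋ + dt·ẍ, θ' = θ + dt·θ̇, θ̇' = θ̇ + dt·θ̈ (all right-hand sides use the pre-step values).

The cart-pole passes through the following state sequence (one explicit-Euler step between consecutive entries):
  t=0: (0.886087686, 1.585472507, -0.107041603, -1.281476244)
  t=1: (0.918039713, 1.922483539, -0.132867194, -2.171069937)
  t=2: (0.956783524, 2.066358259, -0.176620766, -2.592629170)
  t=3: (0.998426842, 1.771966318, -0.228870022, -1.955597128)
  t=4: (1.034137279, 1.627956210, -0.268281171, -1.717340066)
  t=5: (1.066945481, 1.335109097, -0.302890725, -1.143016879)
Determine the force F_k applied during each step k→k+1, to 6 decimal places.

F_0 = 11.709297 N
F_1 = 4.962735 N
F_2 = -10.375484 N
F_3 = -5.160800 N
F_4 = -10.417635 N

step 0→1:
  ẍ = (ẋ'−ẋ)/dt = (1.922483539−1.585472507)/0.020153 = 16.722624
  θ̈ = (θ̇'−θ̇)/dt = (-2.171069937−-1.281476244)/0.020153 = -44.141998
  sinθ=-0.106837, cosθ=0.994277
  F = (M+m)·ẍ + m·l·cosθ·θ̈ − m·l·sinθ·θ̇² = 12.800667 + -1.095750 − -0.004380 = 11.709297
step 1→2:
  ẍ = (ẋ'−ẋ)/dt = (2.066358259−1.922483539)/0.020153 = 7.139122
  θ̈ = (θ̇'−θ̇)/dt = (-2.592629170−-2.171069937)/0.020153 = -20.917939
  sinθ=-0.132477, cosθ=0.991186
  F = (M+m)·ẍ + m·l·cosθ·θ̈ − m·l·sinθ·θ̇² = 5.464784 + -0.517638 − -0.015590 = 4.962735
step 2→3:
  ẍ = (ẋ'−ẋ)/dt = (1.771966318−2.066358259)/0.020153 = -14.607847
  θ̈ = (θ̇'−θ̇)/dt = (-1.955597128−-2.592629170)/0.020153 = 31.609787
  sinθ=-0.175704, cosθ=0.984443
  F = (M+m)·ẍ + m·l·cosθ·θ̈ − m·l·sinθ·θ̇² = -11.181869 + 0.776899 − -0.029486 = -10.375484
step 3→4:
  ẍ = (ẋ'−ẋ)/dt = (1.627956210−1.771966318)/0.020153 = -7.145840
  θ̈ = (θ̇'−θ̇)/dt = (-1.717340066−-1.955597128)/0.020153 = 11.822412
  sinθ=-0.226877, cosθ=0.973923
  F = (M+m)·ẍ + m·l·cosθ·θ̈ − m·l·sinθ·θ̇² = -5.469926 + 0.287464 − -0.021662 = -5.160800
step 4→5:
  ẍ = (ẋ'−ẋ)/dt = (1.335109097−1.627956210)/0.020153 = -14.531192
  θ̈ = (θ̇'−θ̇)/dt = (-1.143016879−-1.717340066)/0.020153 = 28.498148
  sinθ=-0.265074, cosθ=0.964228
  F = (M+m)·ẍ + m·l·cosθ·θ̈ − m·l·sinθ·θ̇² = -11.123192 + 0.686039 − -0.019518 = -10.417635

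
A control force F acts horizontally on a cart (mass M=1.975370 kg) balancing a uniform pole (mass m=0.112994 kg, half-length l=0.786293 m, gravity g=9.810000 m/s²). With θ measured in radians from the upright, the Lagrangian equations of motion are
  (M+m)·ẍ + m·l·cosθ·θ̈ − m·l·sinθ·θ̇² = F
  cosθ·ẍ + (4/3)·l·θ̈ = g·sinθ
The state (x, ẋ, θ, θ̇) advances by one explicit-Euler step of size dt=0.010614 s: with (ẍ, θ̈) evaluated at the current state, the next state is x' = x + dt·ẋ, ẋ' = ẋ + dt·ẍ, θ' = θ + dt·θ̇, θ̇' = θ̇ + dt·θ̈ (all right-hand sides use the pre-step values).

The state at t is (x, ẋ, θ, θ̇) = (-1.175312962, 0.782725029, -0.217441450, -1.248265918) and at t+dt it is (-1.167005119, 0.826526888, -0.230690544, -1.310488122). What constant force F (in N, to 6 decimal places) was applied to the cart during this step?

ẍ = (ẋ'−ẋ)/dt = (0.826526888−0.782725029)/0.010614 = 4.126800
θ̈ = (θ̇'−θ̇)/dt = (-1.310488122−-1.248265918)/0.010614 = -5.862277
sinθ=-0.215732, cosθ=0.976453
F = (M+m)·ẍ + m·l·cosθ·θ̈ − m·l·sinθ·θ̇² = 8.618261 + -0.508578 − -0.029865 = 8.139549

F = 8.139549 N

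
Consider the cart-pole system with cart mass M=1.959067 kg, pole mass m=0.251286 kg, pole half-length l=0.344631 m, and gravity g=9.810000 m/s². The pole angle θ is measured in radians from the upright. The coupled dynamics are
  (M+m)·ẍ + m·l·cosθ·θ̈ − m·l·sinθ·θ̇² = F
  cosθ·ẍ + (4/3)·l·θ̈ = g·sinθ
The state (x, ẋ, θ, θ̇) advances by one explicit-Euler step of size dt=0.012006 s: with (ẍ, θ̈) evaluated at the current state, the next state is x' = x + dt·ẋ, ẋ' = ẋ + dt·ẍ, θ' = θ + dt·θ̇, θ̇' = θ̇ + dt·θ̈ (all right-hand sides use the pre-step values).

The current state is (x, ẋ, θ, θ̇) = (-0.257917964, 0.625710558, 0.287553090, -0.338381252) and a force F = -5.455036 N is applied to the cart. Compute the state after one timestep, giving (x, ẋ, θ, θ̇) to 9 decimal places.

(-0.250405683, 0.590612611, 0.283490485, -0.192443171)

sinθ=0.283606635, cosθ=0.958940705
temp = (F + m·l·θ̇²·sinθ)/(M+m) = (-5.455036 + 0.002812235)/2.210353 = -2.466675579
θ̈ = (g·sinθ − cosθ·temp)/(l·(4/3 − m·cos²θ/(M+m))) = 12.155429051
ẍ = temp − m·l·θ̈·cosθ/(M+m) = -2.923367199
Euler: x'=-0.257917964+0.012006·0.625710558=-0.250405683, ẋ'=0.625710558+0.012006·-2.923367199=0.590612611
       θ'=0.287553090+0.012006·-0.338381252=0.283490485, θ̇'=-0.338381252+0.012006·12.155429051=-0.192443171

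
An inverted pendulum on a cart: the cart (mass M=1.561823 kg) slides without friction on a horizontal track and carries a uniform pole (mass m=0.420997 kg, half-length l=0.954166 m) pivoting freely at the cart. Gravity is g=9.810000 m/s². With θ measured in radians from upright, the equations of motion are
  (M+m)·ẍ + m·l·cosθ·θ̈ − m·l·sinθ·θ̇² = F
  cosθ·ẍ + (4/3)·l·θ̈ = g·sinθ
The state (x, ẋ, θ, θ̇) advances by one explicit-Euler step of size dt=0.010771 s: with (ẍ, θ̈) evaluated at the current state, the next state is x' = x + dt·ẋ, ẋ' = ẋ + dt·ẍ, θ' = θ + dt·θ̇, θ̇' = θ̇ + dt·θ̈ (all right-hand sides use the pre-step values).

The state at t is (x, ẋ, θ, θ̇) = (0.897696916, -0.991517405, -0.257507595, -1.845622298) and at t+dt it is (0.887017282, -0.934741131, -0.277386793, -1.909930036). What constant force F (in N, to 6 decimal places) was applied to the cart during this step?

F = 8.481088 N

ẍ = (ẋ'−ẋ)/dt = (-0.934741131−-0.991517405)/0.010771 = 5.271217
θ̈ = (θ̇'−θ̇)/dt = (-1.909930036−-1.845622298)/0.010771 = -5.970452
sinθ=-0.254671, cosθ=0.967028
F = (M+m)·ẍ + m·l·cosθ·θ̈ − m·l·sinθ·θ̇² = 10.451874 + -2.319258 − -0.348472 = 8.481088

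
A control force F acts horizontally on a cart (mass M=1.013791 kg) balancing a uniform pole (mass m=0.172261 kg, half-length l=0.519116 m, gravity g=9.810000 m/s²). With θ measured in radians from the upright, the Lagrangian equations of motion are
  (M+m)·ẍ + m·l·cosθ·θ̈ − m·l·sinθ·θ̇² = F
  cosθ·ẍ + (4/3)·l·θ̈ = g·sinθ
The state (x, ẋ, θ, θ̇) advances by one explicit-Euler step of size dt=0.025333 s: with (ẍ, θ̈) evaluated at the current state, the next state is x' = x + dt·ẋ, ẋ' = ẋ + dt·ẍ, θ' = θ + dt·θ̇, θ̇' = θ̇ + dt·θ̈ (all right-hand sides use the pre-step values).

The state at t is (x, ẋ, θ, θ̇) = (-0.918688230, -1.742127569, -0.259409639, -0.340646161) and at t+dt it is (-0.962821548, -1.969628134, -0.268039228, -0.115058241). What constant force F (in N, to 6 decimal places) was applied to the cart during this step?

F = -9.878900 N

ẍ = (ẋ'−ẋ)/dt = (-1.969628134−-1.742127569)/0.025333 = -8.980404
θ̈ = (θ̇'−θ̇)/dt = (-0.115058241−-0.340646161)/0.025333 = 8.904903
sinθ=-0.256510, cosθ=0.966542
F = (M+m)·ẍ + m·l·cosθ·θ̈ − m·l·sinθ·θ̇² = -10.651226 + 0.769664 − -0.002662 = -9.878900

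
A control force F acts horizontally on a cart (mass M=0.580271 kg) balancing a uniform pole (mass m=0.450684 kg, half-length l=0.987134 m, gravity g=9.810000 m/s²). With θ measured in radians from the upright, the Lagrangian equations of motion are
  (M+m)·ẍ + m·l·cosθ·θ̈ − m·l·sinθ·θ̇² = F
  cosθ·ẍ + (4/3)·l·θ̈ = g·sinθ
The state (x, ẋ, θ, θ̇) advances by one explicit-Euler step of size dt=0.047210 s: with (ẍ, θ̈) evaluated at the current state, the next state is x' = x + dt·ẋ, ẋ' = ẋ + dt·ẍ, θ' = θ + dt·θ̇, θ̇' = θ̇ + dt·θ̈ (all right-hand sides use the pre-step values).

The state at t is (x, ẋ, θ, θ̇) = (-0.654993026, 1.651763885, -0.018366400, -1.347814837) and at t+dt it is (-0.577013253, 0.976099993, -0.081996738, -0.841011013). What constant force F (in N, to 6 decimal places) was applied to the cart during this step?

F = -9.964980 N

ẍ = (ẋ'−ẋ)/dt = (0.976099993−1.651763885)/0.047210 = -14.311881
θ̈ = (θ̇'−θ̇)/dt = (-0.841011013−-1.347814837)/0.047210 = 10.735095
sinθ=-0.018365, cosθ=0.999831
F = (M+m)·ẍ + m·l·cosθ·θ̈ − m·l·sinθ·θ̇² = -14.754905 + 4.775083 − -0.014843 = -9.964980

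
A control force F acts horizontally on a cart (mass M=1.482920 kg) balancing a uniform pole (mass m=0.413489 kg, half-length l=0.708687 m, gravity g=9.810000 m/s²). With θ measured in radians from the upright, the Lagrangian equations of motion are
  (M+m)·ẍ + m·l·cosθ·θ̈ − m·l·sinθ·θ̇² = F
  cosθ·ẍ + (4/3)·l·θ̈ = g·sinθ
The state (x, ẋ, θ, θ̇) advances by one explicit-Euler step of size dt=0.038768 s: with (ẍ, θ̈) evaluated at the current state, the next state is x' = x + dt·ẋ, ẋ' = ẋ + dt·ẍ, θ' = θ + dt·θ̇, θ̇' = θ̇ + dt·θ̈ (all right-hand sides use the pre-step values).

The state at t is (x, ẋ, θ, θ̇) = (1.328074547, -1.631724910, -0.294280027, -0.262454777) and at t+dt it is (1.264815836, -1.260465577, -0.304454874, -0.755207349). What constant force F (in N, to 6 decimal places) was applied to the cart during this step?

ẍ = (ẋ'−ẋ)/dt = (-1.260465577−-1.631724910)/0.038768 = 9.576438
θ̈ = (θ̇'−θ̇)/dt = (-0.755207349−-0.262454777)/0.038768 = -12.710291
sinθ=-0.290051, cosθ=0.957011
F = (M+m)·ẍ + m·l·cosθ·θ̈ − m·l·sinθ·θ̇² = 18.160842 + -3.564437 − -0.005855 = 14.602260

F = 14.602260 N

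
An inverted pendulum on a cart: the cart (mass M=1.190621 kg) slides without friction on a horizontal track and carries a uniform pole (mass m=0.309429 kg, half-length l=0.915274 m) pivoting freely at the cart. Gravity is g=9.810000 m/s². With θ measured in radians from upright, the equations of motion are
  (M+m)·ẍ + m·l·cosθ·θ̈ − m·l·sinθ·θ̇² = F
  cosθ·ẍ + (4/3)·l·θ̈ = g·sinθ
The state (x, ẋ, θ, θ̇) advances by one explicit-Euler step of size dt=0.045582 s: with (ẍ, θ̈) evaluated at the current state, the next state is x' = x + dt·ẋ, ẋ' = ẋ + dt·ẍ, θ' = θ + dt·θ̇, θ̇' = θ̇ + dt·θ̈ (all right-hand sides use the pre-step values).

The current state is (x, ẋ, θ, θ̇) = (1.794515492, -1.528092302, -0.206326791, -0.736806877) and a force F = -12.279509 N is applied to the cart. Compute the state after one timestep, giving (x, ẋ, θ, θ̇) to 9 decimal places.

(1.724861989, -1.950995908, -0.239911922, -0.472684267)

sinθ=-0.204865990, cosθ=0.978790032
temp = (F + m·l·θ̇²·sinθ)/(M+m) = (-12.279509 + -0.031498462)/1.500050 = -8.207064739
θ̈ = (g·sinθ − cosθ·temp)/(l·(4/3 − m·cos²θ/(M+m))) = 5.794449782
ẍ = temp − m·l·θ̈·cosθ/(M+m) = -9.277864203
Euler: x'=1.794515492+0.045582·-1.528092302=1.724861989, ẋ'=-1.528092302+0.045582·-9.277864203=-1.950995908
       θ'=-0.206326791+0.045582·-0.736806877=-0.239911922, θ̇'=-0.736806877+0.045582·5.794449782=-0.472684267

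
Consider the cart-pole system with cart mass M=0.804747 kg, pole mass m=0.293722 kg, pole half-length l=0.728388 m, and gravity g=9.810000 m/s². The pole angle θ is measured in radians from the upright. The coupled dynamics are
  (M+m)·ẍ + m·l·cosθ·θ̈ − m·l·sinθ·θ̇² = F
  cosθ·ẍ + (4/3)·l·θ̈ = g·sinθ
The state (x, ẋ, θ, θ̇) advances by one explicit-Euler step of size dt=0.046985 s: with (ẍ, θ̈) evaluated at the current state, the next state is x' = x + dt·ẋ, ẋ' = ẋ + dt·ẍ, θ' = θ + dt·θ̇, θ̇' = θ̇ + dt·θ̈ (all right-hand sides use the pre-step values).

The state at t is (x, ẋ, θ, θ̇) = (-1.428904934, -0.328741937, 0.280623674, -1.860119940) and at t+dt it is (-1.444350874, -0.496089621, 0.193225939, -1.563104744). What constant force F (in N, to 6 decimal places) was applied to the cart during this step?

F = -2.817924 N

ẍ = (ẋ'−ẋ)/dt = (-0.496089621−-0.328741937)/0.046985 = -3.561726
θ̈ = (θ̇'−θ̇)/dt = (-1.563104744−-1.860119940)/0.046985 = 6.321490
sinθ=0.276955, cosθ=0.960883
F = (M+m)·ẍ + m·l·cosθ·θ̈ − m·l·sinθ·θ̇² = -3.912445 + 1.299539 − 0.205017 = -2.817924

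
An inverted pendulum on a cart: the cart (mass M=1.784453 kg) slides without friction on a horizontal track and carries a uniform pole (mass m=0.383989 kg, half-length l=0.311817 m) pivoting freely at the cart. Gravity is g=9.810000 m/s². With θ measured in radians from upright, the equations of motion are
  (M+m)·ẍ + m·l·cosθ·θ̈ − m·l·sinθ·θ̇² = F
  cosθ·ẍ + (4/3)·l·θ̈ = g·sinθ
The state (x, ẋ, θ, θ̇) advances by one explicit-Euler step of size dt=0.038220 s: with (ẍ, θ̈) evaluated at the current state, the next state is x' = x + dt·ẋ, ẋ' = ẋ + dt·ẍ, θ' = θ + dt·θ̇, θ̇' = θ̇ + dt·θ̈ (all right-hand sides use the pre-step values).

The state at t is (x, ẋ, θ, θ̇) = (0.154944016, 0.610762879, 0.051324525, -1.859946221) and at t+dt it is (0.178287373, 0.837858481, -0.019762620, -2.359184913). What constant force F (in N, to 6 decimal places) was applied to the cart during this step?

F = 11.301261 N

ẍ = (ẋ'−ẋ)/dt = (0.837858481−0.610762879)/0.038220 = 5.941800
θ̈ = (θ̇'−θ̇)/dt = (-2.359184913−-1.859946221)/0.038220 = -13.062237
sinθ=0.051302, cosθ=0.998683
F = (M+m)·ẍ + m·l·cosθ·θ̈ − m·l·sinθ·θ̇² = 12.884449 + -1.561938 − 0.021250 = 11.301261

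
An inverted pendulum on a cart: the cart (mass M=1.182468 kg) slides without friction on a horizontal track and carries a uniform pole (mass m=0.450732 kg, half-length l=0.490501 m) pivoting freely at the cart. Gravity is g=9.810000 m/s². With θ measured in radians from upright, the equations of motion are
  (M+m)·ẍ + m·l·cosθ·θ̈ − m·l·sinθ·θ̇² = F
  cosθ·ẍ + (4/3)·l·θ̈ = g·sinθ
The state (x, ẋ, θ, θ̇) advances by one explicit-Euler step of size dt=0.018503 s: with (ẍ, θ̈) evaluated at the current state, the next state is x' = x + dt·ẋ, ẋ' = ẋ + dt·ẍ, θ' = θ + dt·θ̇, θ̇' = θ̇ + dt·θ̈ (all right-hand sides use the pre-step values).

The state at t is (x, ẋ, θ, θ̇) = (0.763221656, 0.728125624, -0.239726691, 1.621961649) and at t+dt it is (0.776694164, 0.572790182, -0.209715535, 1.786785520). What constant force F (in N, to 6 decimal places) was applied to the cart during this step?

ẍ = (ẋ'−ẋ)/dt = (0.572790182−0.728125624)/0.018503 = -8.395149
θ̈ = (θ̇'−θ̇)/dt = (1.786785520−1.621961649)/0.018503 = 8.907954
sinθ=-0.237437, cosθ=0.971403
F = (M+m)·ẍ + m·l·cosθ·θ̈ − m·l·sinθ·θ̇² = -13.710957 + 1.913091 − -0.138098 = -11.659768

F = -11.659768 N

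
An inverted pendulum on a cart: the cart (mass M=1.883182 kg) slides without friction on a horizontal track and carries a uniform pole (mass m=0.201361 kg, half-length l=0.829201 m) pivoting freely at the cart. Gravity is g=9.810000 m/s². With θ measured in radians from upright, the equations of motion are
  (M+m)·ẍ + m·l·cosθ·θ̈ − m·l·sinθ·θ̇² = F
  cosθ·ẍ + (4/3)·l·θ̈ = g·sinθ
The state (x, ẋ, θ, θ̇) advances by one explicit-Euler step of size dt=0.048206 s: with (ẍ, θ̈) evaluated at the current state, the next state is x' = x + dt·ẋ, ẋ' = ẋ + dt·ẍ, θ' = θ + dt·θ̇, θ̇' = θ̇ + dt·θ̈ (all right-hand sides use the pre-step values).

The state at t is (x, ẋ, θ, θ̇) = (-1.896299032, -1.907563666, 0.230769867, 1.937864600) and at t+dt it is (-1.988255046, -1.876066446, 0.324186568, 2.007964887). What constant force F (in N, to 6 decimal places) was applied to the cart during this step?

F = 1.454965 N

ẍ = (ẋ'−ẋ)/dt = (-1.876066446−-1.907563666)/0.048206 = 0.653388
θ̈ = (θ̇'−θ̇)/dt = (2.007964887−1.937864600)/0.048206 = 1.454182
sinθ=0.228727, cosθ=0.973491
F = (M+m)·ẍ + m·l·cosθ·θ̈ − m·l·sinθ·θ̇² = 1.362015 + 0.236366 − 0.143417 = 1.454965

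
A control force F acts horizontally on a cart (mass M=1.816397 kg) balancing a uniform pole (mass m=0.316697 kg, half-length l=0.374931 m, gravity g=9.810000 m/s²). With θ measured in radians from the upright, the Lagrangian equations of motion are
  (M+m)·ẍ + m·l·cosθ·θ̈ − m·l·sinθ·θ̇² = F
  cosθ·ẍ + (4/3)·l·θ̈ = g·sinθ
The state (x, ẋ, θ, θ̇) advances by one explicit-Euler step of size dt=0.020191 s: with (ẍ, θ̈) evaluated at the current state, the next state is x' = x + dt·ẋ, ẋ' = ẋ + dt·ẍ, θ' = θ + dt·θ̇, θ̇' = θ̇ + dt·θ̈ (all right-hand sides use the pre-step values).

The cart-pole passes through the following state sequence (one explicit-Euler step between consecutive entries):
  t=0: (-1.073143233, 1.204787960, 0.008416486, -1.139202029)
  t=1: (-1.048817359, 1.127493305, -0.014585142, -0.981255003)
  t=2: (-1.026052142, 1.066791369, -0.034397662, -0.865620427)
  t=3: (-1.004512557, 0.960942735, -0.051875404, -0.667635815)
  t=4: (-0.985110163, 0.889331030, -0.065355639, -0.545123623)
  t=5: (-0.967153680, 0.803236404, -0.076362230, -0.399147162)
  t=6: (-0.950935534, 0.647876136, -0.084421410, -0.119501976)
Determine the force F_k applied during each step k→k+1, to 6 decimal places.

step 0→1:
  ẍ = (ẋ'−ẋ)/dt = (1.127493305−1.204787960)/0.020191 = -3.828174
  θ̈ = (θ̇'−θ̇)/dt = (-0.981255003−-1.139202029)/0.020191 = 7.822645
  sinθ=0.008416, cosθ=0.999965
  F = (M+m)·ẍ + m·l·cosθ·θ̈ − m·l·sinθ·θ̇² = -8.165854 + 0.928824 − 0.001297 = -7.238327
step 1→2:
  ẍ = (ẋ'−ẋ)/dt = (1.066791369−1.127493305)/0.020191 = -3.006386
  θ̈ = (θ̇'−θ̇)/dt = (-0.865620427−-0.981255003)/0.020191 = 5.727036
  sinθ=-0.014585, cosθ=0.999894
  F = (M+m)·ẍ + m·l·cosθ·θ̈ − m·l·sinθ·θ̇² = -6.412904 + 0.679953 − -0.001667 = -5.731283
step 2→3:
  ẍ = (ẋ'−ẋ)/dt = (0.960942735−1.066791369)/0.020191 = -5.242367
  θ̈ = (θ̇'−θ̇)/dt = (-0.667635815−-0.865620427)/0.020191 = 9.805587
  sinθ=-0.034391, cosθ=0.999408
  F = (M+m)·ẍ + m·l·cosθ·θ̈ − m·l·sinθ·θ̇² = -11.182462 + 1.163622 − -0.003060 = -10.015780
step 3→4:
  ẍ = (ẋ'−ẋ)/dt = (0.889331030−0.960942735)/0.020191 = -3.546714
  θ̈ = (θ̇'−θ̇)/dt = (-0.545123623−-0.667635815)/0.020191 = 6.067663
  sinθ=-0.051852, cosθ=0.998655
  F = (M+m)·ẍ + m·l·cosθ·θ̈ − m·l·sinθ·θ̇² = -7.565475 + 0.719502 − -0.002744 = -6.843228
step 4→5:
  ẍ = (ẋ'−ẋ)/dt = (0.803236404−0.889331030)/0.020191 = -4.264010
  θ̈ = (θ̇'−θ̇)/dt = (-0.399147162−-0.545123623)/0.020191 = 7.229779
  sinθ=-0.065309, cosθ=0.997865
  F = (M+m)·ẍ + m·l·cosθ·θ̈ − m·l·sinθ·θ̇² = -9.095534 + 0.856628 − -0.002304 = -8.236602
step 5→6:
  ẍ = (ẋ'−ẋ)/dt = (0.647876136−0.803236404)/0.020191 = -7.694531
  θ̈ = (θ̇'−θ̇)/dt = (-0.119501976−-0.399147162)/0.020191 = 13.849992
  sinθ=-0.076288, cosθ=0.997086
  F = (M+m)·ẍ + m·l·cosθ·θ̈ − m·l·sinθ·θ̇² = -16.413157 + 1.639749 − -0.001443 = -14.771965

F_0 = -7.238327 N
F_1 = -5.731283 N
F_2 = -10.015780 N
F_3 = -6.843228 N
F_4 = -8.236602 N
F_5 = -14.771965 N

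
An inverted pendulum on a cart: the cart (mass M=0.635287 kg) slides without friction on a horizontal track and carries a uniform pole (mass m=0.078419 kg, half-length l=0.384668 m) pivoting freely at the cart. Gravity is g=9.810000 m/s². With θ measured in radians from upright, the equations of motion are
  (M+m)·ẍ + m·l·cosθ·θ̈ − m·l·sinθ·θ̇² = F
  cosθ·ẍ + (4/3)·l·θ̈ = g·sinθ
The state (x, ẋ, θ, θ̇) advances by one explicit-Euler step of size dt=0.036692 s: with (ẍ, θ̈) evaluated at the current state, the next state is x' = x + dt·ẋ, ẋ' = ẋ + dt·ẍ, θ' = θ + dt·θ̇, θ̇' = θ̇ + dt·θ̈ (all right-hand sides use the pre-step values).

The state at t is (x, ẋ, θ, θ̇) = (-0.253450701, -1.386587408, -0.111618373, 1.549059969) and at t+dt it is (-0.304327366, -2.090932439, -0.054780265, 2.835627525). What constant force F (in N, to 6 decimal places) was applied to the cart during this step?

F = -12.641210 N

ẍ = (ẋ'−ẋ)/dt = (-2.090932439−-1.386587408)/0.036692 = -19.196147
θ̈ = (θ̇'−θ̇)/dt = (2.835627525−1.549059969)/0.036692 = 35.063980
sinθ=-0.111387, cosθ=0.993777
F = (M+m)·ẍ + m·l·cosθ·θ̈ − m·l·sinθ·θ̇² = -13.700405 + 1.051133 − -0.008063 = -12.641210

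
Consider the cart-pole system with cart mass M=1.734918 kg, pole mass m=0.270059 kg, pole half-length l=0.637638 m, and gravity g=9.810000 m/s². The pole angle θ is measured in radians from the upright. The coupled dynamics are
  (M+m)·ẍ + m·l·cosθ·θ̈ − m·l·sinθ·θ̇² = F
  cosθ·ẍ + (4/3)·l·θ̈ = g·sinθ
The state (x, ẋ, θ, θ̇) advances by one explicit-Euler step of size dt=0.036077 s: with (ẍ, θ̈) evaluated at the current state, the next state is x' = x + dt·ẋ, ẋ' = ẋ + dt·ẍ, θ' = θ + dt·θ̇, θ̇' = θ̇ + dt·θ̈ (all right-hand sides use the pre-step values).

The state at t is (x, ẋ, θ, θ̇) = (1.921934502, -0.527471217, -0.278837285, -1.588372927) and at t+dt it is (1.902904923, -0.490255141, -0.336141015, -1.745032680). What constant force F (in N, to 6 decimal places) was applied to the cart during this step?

ẍ = (ẋ'−ẋ)/dt = (-0.490255141−-0.527471217)/0.036077 = 1.031573
θ̈ = (θ̇'−θ̇)/dt = (-1.745032680−-1.588372927)/0.036077 = -4.342372
sinθ=-0.275238, cosθ=0.961376
F = (M+m)·ẍ + m·l·cosθ·θ̈ − m·l·sinθ·θ̇² = 2.068281 + -0.718875 − -0.119577 = 1.468983

F = 1.468983 N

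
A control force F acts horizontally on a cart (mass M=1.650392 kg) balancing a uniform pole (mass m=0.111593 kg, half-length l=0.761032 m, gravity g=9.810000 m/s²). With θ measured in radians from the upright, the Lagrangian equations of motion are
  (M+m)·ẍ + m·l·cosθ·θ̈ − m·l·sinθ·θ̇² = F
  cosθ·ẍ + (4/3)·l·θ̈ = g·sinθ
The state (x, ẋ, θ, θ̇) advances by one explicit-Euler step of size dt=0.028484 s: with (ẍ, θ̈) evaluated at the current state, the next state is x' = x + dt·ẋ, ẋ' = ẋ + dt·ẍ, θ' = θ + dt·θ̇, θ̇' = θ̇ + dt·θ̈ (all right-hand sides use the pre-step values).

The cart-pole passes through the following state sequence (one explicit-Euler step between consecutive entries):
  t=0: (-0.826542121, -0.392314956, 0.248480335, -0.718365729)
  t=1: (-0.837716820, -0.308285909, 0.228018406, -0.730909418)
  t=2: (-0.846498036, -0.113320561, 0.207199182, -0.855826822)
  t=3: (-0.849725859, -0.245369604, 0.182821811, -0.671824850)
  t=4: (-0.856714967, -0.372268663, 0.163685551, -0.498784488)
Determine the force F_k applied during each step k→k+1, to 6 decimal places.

step 0→1:
  ẍ = (ẋ'−ẋ)/dt = (-0.308285909−-0.392314956)/0.028484 = 2.950044
  θ̈ = (θ̇'−θ̇)/dt = (-0.730909418−-0.718365729)/0.028484 = -0.440377
  sinθ=0.245931, cosθ=0.969287
  F = (M+m)·ẍ + m·l·cosθ·θ̈ − m·l·sinθ·θ̇² = 5.197933 + -0.036251 − 0.010778 = 5.150904
step 1→2:
  ẍ = (ẋ'−ẋ)/dt = (-0.113320561−-0.308285909)/0.028484 = 6.844732
  θ̈ = (θ̇'−θ̇)/dt = (-0.855826822−-0.730909418)/0.028484 = -4.385529
  sinθ=0.226048, cosθ=0.974116
  F = (M+m)·ẍ + m·l·cosθ·θ̈ − m·l·sinθ·θ̇² = 12.060315 + -0.362804 − 0.010256 = 11.687255
step 2→3:
  ẍ = (ẋ'−ẋ)/dt = (-0.245369604−-0.113320561)/0.028484 = -4.635902
  θ̈ = (θ̇'−θ̇)/dt = (-0.671824850−-0.855826822)/0.028484 = 6.459836
  sinθ=0.205720, cosθ=0.978611
  F = (M+m)·ẍ + m·l·cosθ·θ̈ − m·l·sinθ·θ̇² = -8.168390 + 0.536873 − 0.012796 = -7.644314
step 3→4:
  ẍ = (ẋ'−ẋ)/dt = (-0.372268663−-0.245369604)/0.028484 = -4.455100
  θ̈ = (θ̇'−θ̇)/dt = (-0.498784488−-0.671824850)/0.028484 = 6.075002
  sinθ=0.181805, cosθ=0.983335
  F = (M+m)·ẍ + m·l·cosθ·θ̈ − m·l·sinθ·θ̇² = -7.849819 + 0.507327 − 0.006969 = -7.349461

F_0 = 5.150904 N
F_1 = 11.687255 N
F_2 = -7.644314 N
F_3 = -7.349461 N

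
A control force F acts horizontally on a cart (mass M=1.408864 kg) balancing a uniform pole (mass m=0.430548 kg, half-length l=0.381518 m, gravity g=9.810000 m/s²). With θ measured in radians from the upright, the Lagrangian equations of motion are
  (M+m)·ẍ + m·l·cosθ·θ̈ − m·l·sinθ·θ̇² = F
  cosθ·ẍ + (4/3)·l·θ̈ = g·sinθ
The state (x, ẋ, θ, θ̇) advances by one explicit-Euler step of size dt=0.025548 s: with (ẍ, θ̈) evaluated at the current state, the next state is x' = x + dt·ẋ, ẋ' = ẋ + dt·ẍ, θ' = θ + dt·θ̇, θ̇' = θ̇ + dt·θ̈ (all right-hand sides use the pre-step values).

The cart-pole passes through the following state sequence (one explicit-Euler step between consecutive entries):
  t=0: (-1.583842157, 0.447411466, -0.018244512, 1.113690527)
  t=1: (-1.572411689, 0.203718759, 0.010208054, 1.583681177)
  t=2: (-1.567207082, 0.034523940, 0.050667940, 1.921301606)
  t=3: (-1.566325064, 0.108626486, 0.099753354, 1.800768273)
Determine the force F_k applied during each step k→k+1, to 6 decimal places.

F_0 = -14.520419 N
F_1 = -10.015311 N
F_2 = 4.530567 N

step 0→1:
  ẍ = (ẋ'−ẋ)/dt = (0.203718759−0.447411466)/0.025548 = -9.538622
  θ̈ = (θ̇'−θ̇)/dt = (1.583681177−1.113690527)/0.025548 = 18.396377
  sinθ=-0.018243, cosθ=0.999834
  F = (M+m)·ẍ + m·l·cosθ·θ̈ − m·l·sinθ·θ̇² = -17.545455 + 3.021319 − -0.003717 = -14.520419
step 1→2:
  ẍ = (ẋ'−ẋ)/dt = (0.034523940−0.203718759)/0.025548 = -6.622625
  θ̈ = (θ̇'−θ̇)/dt = (1.921301606−1.583681177)/0.025548 = 13.215141
  sinθ=0.010208, cosθ=0.999948
  F = (M+m)·ẍ + m·l·cosθ·θ̈ − m·l·sinθ·θ̇² = -12.181736 + 2.170630 − 0.004205 = -10.015311
step 2→3:
  ẍ = (ẋ'−ẋ)/dt = (0.108626486−0.034523940)/0.025548 = 2.900522
  θ̈ = (θ̇'−θ̇)/dt = (1.800768273−1.921301606)/0.025548 = -4.717917
  sinθ=0.050646, cosθ=0.998717
  F = (M+m)·ẍ + m·l·cosθ·θ̈ − m·l·sinθ·θ̇² = 5.335256 + -0.773979 − 0.030710 = 4.530567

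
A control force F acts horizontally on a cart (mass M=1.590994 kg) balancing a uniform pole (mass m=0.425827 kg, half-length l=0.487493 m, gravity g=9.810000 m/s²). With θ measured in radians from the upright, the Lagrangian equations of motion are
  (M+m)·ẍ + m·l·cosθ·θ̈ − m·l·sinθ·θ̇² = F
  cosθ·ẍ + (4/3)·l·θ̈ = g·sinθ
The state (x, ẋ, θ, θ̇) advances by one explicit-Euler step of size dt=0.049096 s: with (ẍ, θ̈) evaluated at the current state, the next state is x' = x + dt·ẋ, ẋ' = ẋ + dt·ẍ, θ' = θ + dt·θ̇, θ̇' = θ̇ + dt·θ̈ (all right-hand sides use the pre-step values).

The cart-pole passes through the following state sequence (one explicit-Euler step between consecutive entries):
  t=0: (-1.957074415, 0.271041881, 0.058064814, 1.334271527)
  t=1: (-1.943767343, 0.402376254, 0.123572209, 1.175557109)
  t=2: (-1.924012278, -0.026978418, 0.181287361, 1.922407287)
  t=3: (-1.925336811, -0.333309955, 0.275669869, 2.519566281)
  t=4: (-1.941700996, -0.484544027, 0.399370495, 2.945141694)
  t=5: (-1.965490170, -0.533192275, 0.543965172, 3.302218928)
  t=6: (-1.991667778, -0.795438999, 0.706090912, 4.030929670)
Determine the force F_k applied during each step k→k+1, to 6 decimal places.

step 0→1:
  ẍ = (ẋ'−ẋ)/dt = (0.402376254−0.271041881)/0.049096 = 2.675052
  θ̈ = (θ̇'−θ̇)/dt = (1.175557109−1.334271527)/0.049096 = -3.232736
  sinθ=0.058032, cosθ=0.998315
  F = (M+m)·ẍ + m·l·cosθ·θ̈ − m·l·sinθ·θ̇² = 5.395102 + -0.669945 − 0.021447 = 4.703710
step 1→2:
  ẍ = (ẋ'−ẋ)/dt = (-0.026978418−0.402376254)/0.049096 = -8.745207
  θ̈ = (θ̇'−θ̇)/dt = (1.922407287−1.175557109)/0.049096 = 15.212037
  sinθ=0.123258, cosθ=0.992375
  F = (M+m)·ẍ + m·l·cosθ·θ̈ − m·l·sinθ·θ̇² = -17.637517 + 3.133752 − 0.035359 = -14.539124
step 2→3:
  ẍ = (ẋ'−ẋ)/dt = (-0.333309955−-0.026978418)/0.049096 = -6.239440
  θ̈ = (θ̇'−θ̇)/dt = (2.519566281−1.922407287)/0.049096 = 12.163089
  sinθ=0.180296, cosθ=0.983612
  F = (M+m)·ẍ + m·l·cosθ·θ̈ − m·l·sinθ·θ̇² = -12.583833 + 2.483530 − 0.138318 = -10.238621
step 3→4:
  ẍ = (ẋ'−ẋ)/dt = (-0.484544027−-0.333309955)/0.049096 = -3.080375
  θ̈ = (θ̇'−θ̇)/dt = (2.945141694−2.519566281)/0.049096 = 8.668230
  sinθ=0.272192, cosθ=0.962243
  F = (M+m)·ẍ + m·l·cosθ·θ̈ − m·l·sinθ·θ̇² = -6.212564 + 1.731477 − 0.358697 = -4.839784
step 4→5:
  ẍ = (ẋ'−ẋ)/dt = (-0.533192275−-0.484544027)/0.049096 = -0.990880
  θ̈ = (θ̇'−θ̇)/dt = (3.302218928−2.945141694)/0.049096 = 7.273041
  sinθ=0.388838, cosθ=0.921306
  F = (M+m)·ẍ + m·l·cosθ·θ̈ − m·l·sinθ·θ̇² = -1.998428 + 1.390982 − 0.700137 = -1.307583
step 5→6:
  ẍ = (ẋ'−ẋ)/dt = (-0.795438999−-0.533192275)/0.049096 = -5.341509
  θ̈ = (θ̇'−θ̇)/dt = (4.030929670−3.302218928)/0.049096 = 14.842568
  sinθ=0.517533, cosθ=0.855663
  F = (M+m)·ẍ + m·l·cosθ·θ̈ − m·l·sinθ·θ̇² = -10.772867 + 2.636414 − 1.171524 = -9.307978

F_0 = 4.703710 N
F_1 = -14.539124 N
F_2 = -10.238621 N
F_3 = -4.839784 N
F_4 = -1.307583 N
F_5 = -9.307978 N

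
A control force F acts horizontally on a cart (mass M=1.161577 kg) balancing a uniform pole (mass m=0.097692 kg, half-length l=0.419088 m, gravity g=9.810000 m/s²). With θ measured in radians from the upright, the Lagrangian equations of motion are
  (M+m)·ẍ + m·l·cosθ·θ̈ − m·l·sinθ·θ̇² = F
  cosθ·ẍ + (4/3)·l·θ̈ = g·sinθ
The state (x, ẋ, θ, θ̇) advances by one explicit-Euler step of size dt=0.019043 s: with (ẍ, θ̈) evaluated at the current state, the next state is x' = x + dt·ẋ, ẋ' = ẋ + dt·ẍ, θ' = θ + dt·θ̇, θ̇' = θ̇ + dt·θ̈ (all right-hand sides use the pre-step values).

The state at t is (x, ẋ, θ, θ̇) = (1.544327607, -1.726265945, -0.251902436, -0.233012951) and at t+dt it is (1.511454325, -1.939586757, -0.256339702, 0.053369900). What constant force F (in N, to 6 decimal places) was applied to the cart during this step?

F = -13.509574 N

ẍ = (ẋ'−ẋ)/dt = (-1.939586757−-1.726265945)/0.019043 = -11.202059
θ̈ = (θ̇'−θ̇)/dt = (0.053369900−-0.233012951)/0.019043 = 15.038747
sinθ=-0.249247, cosθ=0.968440
F = (M+m)·ẍ + m·l·cosθ·θ̈ − m·l·sinθ·θ̇² = -14.106406 + 0.596278 − -0.000554 = -13.509574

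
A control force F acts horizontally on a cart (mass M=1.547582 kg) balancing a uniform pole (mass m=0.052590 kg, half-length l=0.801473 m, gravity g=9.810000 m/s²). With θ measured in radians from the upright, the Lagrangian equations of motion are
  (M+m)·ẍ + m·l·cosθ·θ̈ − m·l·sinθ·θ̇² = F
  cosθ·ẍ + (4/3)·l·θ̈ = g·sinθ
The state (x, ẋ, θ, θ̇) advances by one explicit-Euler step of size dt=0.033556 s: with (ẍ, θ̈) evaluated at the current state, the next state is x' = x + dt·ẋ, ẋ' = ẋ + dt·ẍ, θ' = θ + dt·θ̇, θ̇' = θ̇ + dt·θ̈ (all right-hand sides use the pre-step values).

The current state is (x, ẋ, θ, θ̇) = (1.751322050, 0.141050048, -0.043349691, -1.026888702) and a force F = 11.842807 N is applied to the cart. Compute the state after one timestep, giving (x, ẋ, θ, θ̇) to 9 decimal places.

(1.756055125, 0.395979461, -0.077807968, -1.278571065)

sinθ=-0.043336115, cosθ=0.999060549
temp = (F + m·l·θ̇²·sinθ)/(M+m) = (11.842807 + -0.001926144)/1.600172 = 7.399755061
θ̈ = (g·sinθ − cosθ·temp)/(l·(4/3 − m·cos²θ/(M+m))) = -7.500368417
ẍ = temp − m·l·θ̈·cosθ/(M+m) = 7.597133544
Euler: x'=1.751322050+0.033556·0.141050048=1.756055125, ẋ'=0.141050048+0.033556·7.597133544=0.395979461
       θ'=-0.043349691+0.033556·-1.026888702=-0.077807968, θ̇'=-1.026888702+0.033556·-7.500368417=-1.278571065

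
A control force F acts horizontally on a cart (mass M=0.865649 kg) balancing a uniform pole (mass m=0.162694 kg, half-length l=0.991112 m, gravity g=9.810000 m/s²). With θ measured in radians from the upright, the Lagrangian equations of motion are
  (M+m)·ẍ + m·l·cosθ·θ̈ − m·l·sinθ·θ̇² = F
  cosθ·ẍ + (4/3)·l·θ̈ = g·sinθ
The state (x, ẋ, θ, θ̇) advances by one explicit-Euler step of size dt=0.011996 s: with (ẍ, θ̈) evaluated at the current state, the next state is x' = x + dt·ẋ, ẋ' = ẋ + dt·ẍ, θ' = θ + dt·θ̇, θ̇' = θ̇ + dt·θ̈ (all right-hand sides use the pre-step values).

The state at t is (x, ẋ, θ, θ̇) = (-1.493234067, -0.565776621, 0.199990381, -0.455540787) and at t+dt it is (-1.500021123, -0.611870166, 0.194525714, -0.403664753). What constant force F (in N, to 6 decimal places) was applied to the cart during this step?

ẍ = (ẋ'−ẋ)/dt = (-0.611870166−-0.565776621)/0.011996 = -3.842410
θ̈ = (θ̇'−θ̇)/dt = (-0.403664753−-0.455540787)/0.011996 = 4.324444
sinθ=0.198660, cosθ=0.980068
F = (M+m)·ẍ + m·l·cosθ·θ̈ − m·l·sinθ·θ̇² = -3.951315 + 0.683409 − 0.006648 = -3.274553

F = -3.274553 N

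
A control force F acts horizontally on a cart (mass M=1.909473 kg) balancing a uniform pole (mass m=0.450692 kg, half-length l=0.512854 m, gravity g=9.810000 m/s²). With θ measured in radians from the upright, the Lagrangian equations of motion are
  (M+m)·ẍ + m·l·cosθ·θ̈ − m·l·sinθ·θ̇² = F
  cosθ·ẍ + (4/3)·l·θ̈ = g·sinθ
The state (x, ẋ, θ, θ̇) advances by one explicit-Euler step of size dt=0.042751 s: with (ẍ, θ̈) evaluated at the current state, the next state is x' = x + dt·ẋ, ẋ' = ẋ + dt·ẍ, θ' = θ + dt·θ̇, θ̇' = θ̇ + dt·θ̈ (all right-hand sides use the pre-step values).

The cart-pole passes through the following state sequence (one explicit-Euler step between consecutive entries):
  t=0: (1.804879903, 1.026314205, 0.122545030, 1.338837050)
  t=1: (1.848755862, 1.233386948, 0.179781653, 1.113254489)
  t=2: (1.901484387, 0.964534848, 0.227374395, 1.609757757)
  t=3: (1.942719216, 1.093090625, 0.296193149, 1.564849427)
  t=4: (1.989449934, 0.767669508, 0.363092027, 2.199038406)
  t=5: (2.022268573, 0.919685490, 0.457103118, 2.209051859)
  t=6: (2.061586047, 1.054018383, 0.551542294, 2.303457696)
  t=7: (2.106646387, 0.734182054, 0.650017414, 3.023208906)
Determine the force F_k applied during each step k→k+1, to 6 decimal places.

step 0→1:
  ẍ = (ẋ'−ẋ)/dt = (1.233386948−1.026314205)/0.042751 = 4.843694
  θ̈ = (θ̇'−θ̇)/dt = (1.113254489−1.338837050)/0.042751 = -5.276662
  sinθ=0.122239, cosθ=0.992501
  F = (M+m)·ẍ + m·l·cosθ·θ̈ − m·l·sinθ·θ̇² = 11.431916 + -1.210497 − 0.050645 = 10.170774
step 1→2:
  ẍ = (ẋ'−ẋ)/dt = (0.964534848−1.233386948)/0.042751 = -6.288791
  θ̈ = (θ̇'−θ̇)/dt = (1.609757757−1.113254489)/0.042751 = 11.613840
  sinθ=0.178815, cosθ=0.983883
  F = (M+m)·ẍ + m·l·cosθ·θ̈ − m·l·sinθ·θ̇² = -14.842584 + 2.641148 − 0.051223 = -12.252659
step 2→3:
  ẍ = (ẋ'−ẋ)/dt = (1.093090625−0.964534848)/0.042751 = 3.007082
  θ̈ = (θ̇'−θ̇)/dt = (1.564849427−1.609757757)/0.042751 = -1.050463
  sinθ=0.225420, cosθ=0.974262
  F = (M+m)·ẍ + m·l·cosθ·θ̈ − m·l·sinθ·θ̇² = 7.097210 + -0.236554 − 0.135017 = 6.725640
step 3→4:
  ẍ = (ẋ'−ẋ)/dt = (0.767669508−1.093090625)/0.042751 = -7.612012
  θ̈ = (θ̇'−θ̇)/dt = (2.199038406−1.564849427)/0.042751 = 14.834483
  sinθ=0.291881, cosθ=0.956455
  F = (M+m)·ẍ + m·l·cosθ·θ̈ − m·l·sinθ·θ̇² = -17.965604 + 3.279521 − 0.165206 = -14.851289
step 4→5:
  ẍ = (ẋ'−ẋ)/dt = (0.919685490−0.767669508)/0.042751 = 3.555846
  θ̈ = (θ̇'−θ̇)/dt = (2.209051859−2.199038406)/0.042751 = 0.234227
  sinθ=0.355166, cosθ=0.934803
  F = (M+m)·ẍ + m·l·cosθ·θ̈ − m·l·sinθ·θ̇² = 8.392384 + 0.050609 − 0.396982 = 8.046011
step 5→6:
  ẍ = (ẋ'−ẋ)/dt = (1.054018383−0.919685490)/0.042751 = 3.142216
  θ̈ = (θ̇'−θ̇)/dt = (2.303457696−2.209051859)/0.042751 = 2.208272
  sinθ=0.441350, cosθ=0.897335
  F = (M+m)·ẍ + m·l·cosθ·θ̈ − m·l·sinθ·θ̇² = 7.416149 + 0.458016 − 0.497816 = 7.376349
step 6→7:
  ẍ = (ẋ'−ẋ)/dt = (0.734182054−1.054018383)/0.042751 = -7.481377
  θ̈ = (θ̇'−θ̇)/dt = (3.023208906−2.303457696)/0.042751 = 16.835892
  sinθ=0.524001, cosθ=0.851717
  F = (M+m)·ẍ + m·l·cosθ·θ̈ − m·l·sinθ·θ̇² = -17.657283 + 3.314402 − 0.642638 = -14.985519

F_0 = 10.170774 N
F_1 = -12.252659 N
F_2 = 6.725640 N
F_3 = -14.851289 N
F_4 = 8.046011 N
F_5 = 7.376349 N
F_6 = -14.985519 N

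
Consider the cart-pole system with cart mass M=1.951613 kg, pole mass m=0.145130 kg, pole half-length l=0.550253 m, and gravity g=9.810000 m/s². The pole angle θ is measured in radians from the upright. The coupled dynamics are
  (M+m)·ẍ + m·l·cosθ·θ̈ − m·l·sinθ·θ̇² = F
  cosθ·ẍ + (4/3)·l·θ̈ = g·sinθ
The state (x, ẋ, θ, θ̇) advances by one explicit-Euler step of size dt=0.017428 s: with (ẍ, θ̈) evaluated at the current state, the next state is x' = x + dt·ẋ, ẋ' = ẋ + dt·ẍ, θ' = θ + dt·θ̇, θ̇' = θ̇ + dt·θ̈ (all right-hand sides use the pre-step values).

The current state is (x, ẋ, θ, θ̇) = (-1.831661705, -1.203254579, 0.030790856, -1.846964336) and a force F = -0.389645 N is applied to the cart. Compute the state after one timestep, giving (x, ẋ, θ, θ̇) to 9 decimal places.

sinθ=0.030785991, cosθ=0.999525999
temp = (F + m·l·θ̇²·sinθ)/(M+m) = (-0.389645 + 0.008386674)/2.096743 = -0.181833599
θ̈ = (g·sinθ − cosθ·temp)/(l·(4/3 − m·cos²θ/(M+m))) = 0.695434290
ẍ = temp − m·l·θ̈·cosθ/(M+m) = -0.208307906
Euler: x'=-1.831661705+0.017428·-1.203254579=-1.852632026, ẋ'=-1.203254579+0.017428·-0.208307906=-1.206884969
       θ'=0.030790856+0.017428·-1.846964336=-0.001398038, θ̇'=-1.846964336+0.017428·0.695434290=-1.834844307

(-1.852632026, -1.206884969, -0.001398038, -1.834844307)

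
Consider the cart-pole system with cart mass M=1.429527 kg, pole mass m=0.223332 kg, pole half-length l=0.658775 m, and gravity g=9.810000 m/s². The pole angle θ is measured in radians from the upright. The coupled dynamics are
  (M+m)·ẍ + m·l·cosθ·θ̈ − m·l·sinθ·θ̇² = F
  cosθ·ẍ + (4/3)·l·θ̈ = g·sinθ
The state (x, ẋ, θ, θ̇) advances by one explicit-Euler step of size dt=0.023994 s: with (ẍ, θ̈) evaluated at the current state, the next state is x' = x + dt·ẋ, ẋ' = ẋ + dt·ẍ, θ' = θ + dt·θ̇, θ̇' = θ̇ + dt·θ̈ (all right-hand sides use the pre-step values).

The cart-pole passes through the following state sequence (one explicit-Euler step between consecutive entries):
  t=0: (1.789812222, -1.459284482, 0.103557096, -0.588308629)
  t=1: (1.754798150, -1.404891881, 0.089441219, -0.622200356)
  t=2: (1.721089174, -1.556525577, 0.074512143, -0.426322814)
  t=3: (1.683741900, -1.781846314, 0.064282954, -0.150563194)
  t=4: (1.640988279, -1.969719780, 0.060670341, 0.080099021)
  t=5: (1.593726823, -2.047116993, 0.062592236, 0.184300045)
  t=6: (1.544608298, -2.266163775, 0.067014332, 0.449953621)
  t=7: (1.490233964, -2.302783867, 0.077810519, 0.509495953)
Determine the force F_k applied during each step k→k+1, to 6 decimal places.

step 0→1:
  ẍ = (ẋ'−ẋ)/dt = (-1.404891881−-1.459284482)/0.023994 = 2.266925
  θ̈ = (θ̇'−θ̇)/dt = (-0.622200356−-0.588308629)/0.023994 = -1.412508
  sinθ=0.103372, cosθ=0.994643
  F = (M+m)·ẍ + m·l·cosθ·θ̈ − m·l·sinθ·θ̇² = 3.746908 + -0.206703 − 0.005264 = 3.534941
step 1→2:
  ẍ = (ẋ'−ẋ)/dt = (-1.556525577−-1.404891881)/0.023994 = -6.319651
  θ̈ = (θ̇'−θ̇)/dt = (-0.426322814−-0.622200356)/0.023994 = 8.163605
  sinθ=0.089322, cosθ=0.996003
  F = (M+m)·ẍ + m·l·cosθ·θ̈ − m·l·sinθ·θ̇² = -10.445491 + 1.196274 − 0.005088 = -9.254305
step 2→3:
  ẍ = (ẋ'−ẋ)/dt = (-1.781846314−-1.556525577)/0.023994 = -9.390712
  θ̈ = (θ̇'−θ̇)/dt = (-0.150563194−-0.426322814)/0.023994 = 11.492857
  sinθ=0.074443, cosθ=0.997225
  F = (M+m)·ẍ + m·l·cosθ·θ̈ − m·l·sinθ·θ̇² = -15.521522 + 1.686201 − 0.001991 = -13.837312
step 3→4:
  ẍ = (ẋ'−ẋ)/dt = (-1.969719780−-1.781846314)/0.023994 = -7.830019
  θ̈ = (θ̇'−θ̇)/dt = (0.080099021−-0.150563194)/0.023994 = 9.613329
  sinθ=0.064239, cosθ=0.997935
  F = (M+m)·ẍ + m·l·cosθ·θ̈ − m·l·sinθ·θ̇² = -12.941917 + 1.411445 − 0.000214 = -11.530686
step 4→5:
  ẍ = (ẋ'−ẋ)/dt = (-2.047116993−-1.969719780)/0.023994 = -3.225690
  θ̈ = (θ̇'−θ̇)/dt = (0.184300045−0.080099021)/0.023994 = 4.342795
  sinθ=0.060633, cosθ=0.998160
  F = (M+m)·ẍ + m·l·cosθ·θ̈ − m·l·sinθ·θ̇² = -5.331611 + 0.637760 − 0.000057 = -4.693908
step 5→6:
  ẍ = (ẋ'−ẋ)/dt = (-2.266163775−-2.047116993)/0.023994 = -9.129232
  θ̈ = (θ̇'−θ̇)/dt = (0.449953621−0.184300045)/0.023994 = 11.071667
  sinθ=0.062551, cosθ=0.998042
  F = (M+m)·ẍ + m·l·cosθ·θ̈ − m·l·sinθ·θ̇² = -15.089333 + 1.625735 − 0.000313 = -13.463910
step 6→7:
  ẍ = (ẋ'−ẋ)/dt = (-2.302783867−-2.266163775)/0.023994 = -1.526219
  θ̈ = (θ̇'−θ̇)/dt = (0.509495953−0.449953621)/0.023994 = 2.481551
  sinθ=0.066964, cosθ=0.997755
  F = (M+m)·ẍ + m·l·cosθ·θ̈ − m·l·sinθ·θ̇² = -2.522624 + 0.364280 − 0.001995 = -2.160339

F_0 = 3.534941 N
F_1 = -9.254305 N
F_2 = -13.837312 N
F_3 = -11.530686 N
F_4 = -4.693908 N
F_5 = -13.463910 N
F_6 = -2.160339 N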